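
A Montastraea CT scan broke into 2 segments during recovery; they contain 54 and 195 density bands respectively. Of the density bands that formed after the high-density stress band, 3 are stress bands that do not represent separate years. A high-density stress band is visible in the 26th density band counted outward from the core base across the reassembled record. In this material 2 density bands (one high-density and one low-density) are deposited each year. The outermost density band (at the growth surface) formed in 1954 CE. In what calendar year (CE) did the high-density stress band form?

1844 CE

Total density bands = 54 + 195 = 249.
Between density band 26 and the growth surface there are 249 − 26 = 223 density bands.
223 − 3 false = 220 true density bands after the high-density stress band.
With 2 density bands per year, 220 / 2 = 110 years.
Counting back 110 years from 1954 CE places the high-density stress band in 1954 − 110 = 1844 CE.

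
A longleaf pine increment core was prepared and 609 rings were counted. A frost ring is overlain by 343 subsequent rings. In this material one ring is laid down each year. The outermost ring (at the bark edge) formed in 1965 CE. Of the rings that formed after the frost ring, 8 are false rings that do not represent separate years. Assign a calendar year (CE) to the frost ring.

1630 CE

343 rings formed after the frost ring.
343 − 8 false = 335 true rings after the frost ring.
1965 − 335 = 1630 CE.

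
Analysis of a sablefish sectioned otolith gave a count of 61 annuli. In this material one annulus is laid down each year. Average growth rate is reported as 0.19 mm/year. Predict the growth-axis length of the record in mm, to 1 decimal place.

The record spans 61 years at 0.19 mm per year.
Length ≈ 0.19 × 61 = 11.6 mm.

11.6 mm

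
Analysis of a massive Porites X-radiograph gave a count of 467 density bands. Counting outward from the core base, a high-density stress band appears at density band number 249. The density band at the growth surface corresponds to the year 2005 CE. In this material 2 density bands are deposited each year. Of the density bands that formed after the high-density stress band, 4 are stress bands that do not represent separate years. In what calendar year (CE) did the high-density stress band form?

1898 CE

467 − 249 = 218 density bands lie beyond the high-density stress band toward the growth surface.
Excluding 4 false density bands: 218 − 4 = 214.
214 density bands at 2 per year is 214 / 2 = 107 years.
2005 − 107 = 1898 CE.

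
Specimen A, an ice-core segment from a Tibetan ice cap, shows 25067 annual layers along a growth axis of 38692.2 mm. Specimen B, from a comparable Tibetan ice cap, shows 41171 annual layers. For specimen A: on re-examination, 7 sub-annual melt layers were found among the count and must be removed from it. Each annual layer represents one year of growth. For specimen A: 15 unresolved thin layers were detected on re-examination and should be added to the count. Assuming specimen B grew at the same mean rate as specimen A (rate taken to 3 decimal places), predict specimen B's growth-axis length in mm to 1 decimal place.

63526.9 mm

Specimen A: true annual layer count = 25067 − 7 + 15 = 25075.
A: Extension rate ≈ 38692.2 / 25075 = 1.543 mm per year.
B's length ≈ 1.543 × 41171 = 63526.9 mm.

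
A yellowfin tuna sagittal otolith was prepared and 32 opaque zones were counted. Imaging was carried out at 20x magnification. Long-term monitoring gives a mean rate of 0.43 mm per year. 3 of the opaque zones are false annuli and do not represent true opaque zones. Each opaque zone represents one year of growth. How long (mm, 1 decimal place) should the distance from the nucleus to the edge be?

12.5 mm

Correcting the raw count gives 32 − 3 = 29 true opaque zones.
Length ≈ 0.43 × 29 = 12.5 mm.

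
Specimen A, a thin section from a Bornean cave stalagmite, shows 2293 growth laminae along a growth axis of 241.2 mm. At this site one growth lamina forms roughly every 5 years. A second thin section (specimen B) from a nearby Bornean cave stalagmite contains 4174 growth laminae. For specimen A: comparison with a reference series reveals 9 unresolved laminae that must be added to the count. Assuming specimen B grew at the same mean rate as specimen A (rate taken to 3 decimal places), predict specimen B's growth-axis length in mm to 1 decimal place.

438.3 mm

Specimen A: after corrections the count is 2293 + 9 = 2302 growth laminae.
Specimen A: at 5 years per growth lamina, 2302 × 5 = 11510 years.
A: 241.2 mm over 11510 years gives 241.2 / 11510 ≈ 0.021 mm/year.
Specimen B: at 5 years per growth lamina, 4174 × 5 = 20870 years. Length of B = 0.021 × 20870 = 438.3 mm.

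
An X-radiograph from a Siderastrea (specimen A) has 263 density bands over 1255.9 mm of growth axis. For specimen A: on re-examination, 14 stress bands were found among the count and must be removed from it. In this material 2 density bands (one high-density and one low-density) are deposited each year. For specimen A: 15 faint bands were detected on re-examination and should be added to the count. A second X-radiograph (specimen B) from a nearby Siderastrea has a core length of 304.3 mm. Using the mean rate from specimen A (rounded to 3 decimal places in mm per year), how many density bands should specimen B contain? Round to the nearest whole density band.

64 density bands

Specimen A: correcting the raw count gives 263 − 14 + 15 = 264 true density bands.
Specimen A: 264 density bands at 2 per year is 264 / 2 = 132 years.
A: Extension rate ≈ 1255.9 / 132 = 9.514 mm per year.
Specimen B: 304.3 mm / 9.514 mm per year = 31.98 years; at 2 density bands per year that is 31.98 × 2 ≈ 64 density bands.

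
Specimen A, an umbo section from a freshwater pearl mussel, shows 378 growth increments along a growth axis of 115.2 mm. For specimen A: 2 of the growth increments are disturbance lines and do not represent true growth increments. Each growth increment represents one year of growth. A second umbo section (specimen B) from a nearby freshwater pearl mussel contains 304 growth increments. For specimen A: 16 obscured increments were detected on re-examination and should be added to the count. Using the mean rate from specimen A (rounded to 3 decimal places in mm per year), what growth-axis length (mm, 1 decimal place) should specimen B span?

Specimen A: adjusted count: 378 − 2 + 16 = 392 growth increments.
A: Mean rate = 115.2 mm / 392 years ≈ 0.294 mm/year.
For B, 0.294 mm/year × 304 years = 89.4 mm.

89.4 mm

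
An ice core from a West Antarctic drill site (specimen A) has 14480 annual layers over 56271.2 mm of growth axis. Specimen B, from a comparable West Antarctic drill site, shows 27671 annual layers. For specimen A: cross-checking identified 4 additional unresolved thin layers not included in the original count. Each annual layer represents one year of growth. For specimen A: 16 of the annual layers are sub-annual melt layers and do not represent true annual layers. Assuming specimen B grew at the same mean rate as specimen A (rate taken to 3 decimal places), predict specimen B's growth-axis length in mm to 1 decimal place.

107612.5 mm

Specimen A: correcting the raw count gives 14480 − 16 + 4 = 14468 true annual layers.
A: Mean rate = 56271.2 mm / 14468 years ≈ 3.889 mm/yr.
Length of B = 3.889 × 27671 = 107612.5 mm.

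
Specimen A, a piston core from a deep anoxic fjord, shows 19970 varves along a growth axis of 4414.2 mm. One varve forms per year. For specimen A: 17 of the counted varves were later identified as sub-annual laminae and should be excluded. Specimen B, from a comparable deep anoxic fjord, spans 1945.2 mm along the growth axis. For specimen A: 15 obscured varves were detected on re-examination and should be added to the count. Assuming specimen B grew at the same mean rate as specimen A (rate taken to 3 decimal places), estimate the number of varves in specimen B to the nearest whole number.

8802 varves

Specimen A: after corrections the count is 19970 − 17 + 15 = 19968 varves.
A: Extension rate ≈ 4414.2 / 19968 = 0.221 mm per year.
For B, 1945.2 / 0.221 = 8801.81 years ≈ 8802 varves.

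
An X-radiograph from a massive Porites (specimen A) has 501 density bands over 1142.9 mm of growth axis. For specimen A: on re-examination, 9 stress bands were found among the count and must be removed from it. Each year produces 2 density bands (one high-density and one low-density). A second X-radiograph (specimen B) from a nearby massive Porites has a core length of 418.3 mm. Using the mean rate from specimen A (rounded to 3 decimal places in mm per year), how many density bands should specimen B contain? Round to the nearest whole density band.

180 density bands

Specimen A: adjusted count: 501 − 9 = 492 density bands.
Specimen A: 492 density bands at 2 per year is 492 / 2 = 246 years.
A: Mean rate = 1142.9 mm / 246 years ≈ 4.646 mm per year.
For B, 418.3 / 4.646 = 90.03 years; at 2 density bands per year that is 90.03 × 2 ≈ 180 density bands.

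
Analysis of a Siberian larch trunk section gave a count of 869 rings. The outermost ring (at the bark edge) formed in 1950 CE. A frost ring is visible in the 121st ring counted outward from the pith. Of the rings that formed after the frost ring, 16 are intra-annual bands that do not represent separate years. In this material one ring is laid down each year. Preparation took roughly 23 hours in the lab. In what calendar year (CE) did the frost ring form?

869 − 121 = 748 rings lie beyond the frost ring toward the bark edge.
748 − 16 false = 732 true rings after the frost ring.
Counting back 732 years from 1950 CE places the frost ring in 1950 − 732 = 1218 CE.

1218 CE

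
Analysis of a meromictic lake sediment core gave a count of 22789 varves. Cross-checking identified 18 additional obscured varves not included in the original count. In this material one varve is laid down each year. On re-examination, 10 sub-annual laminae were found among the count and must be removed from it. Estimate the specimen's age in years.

22797 yr

Adjusted count: 22789 − 10 + 18 = 22797 varves.
At one varve per year, that is 22797 years.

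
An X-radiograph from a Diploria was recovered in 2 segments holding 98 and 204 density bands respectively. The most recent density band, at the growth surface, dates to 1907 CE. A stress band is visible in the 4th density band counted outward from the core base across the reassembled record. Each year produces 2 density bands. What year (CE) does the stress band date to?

Total density bands = 98 + 204 = 302.
Between density band 4 and the growth surface there are 302 − 4 = 298 density bands.
298 density bands at 2 per year is 298 / 2 = 149 years.
Counting back 149 years from 1907 CE places the stress band in 1907 − 149 = 1758 CE.

1758 CE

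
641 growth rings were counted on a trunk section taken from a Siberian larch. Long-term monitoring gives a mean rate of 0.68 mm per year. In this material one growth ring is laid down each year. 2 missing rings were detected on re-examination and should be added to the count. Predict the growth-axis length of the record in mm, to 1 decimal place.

Correcting the raw count gives 641 + 2 = 643 true growth rings.
Length ≈ 0.68 × 643 = 437.2 mm.

437.2 mm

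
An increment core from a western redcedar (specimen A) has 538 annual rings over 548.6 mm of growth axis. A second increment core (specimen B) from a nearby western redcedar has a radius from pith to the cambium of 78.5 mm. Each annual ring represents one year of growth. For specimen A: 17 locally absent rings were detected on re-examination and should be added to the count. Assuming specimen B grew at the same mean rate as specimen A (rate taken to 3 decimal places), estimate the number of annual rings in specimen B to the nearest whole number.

79 annual rings

Specimen A: after corrections the count is 538 + 17 = 555 annual rings.
A: 548.6 mm over 555 years gives 548.6 / 555 ≈ 0.988 mm/year.
For B, 78.5 / 0.988 = 79.45 years ≈ 79 annual rings.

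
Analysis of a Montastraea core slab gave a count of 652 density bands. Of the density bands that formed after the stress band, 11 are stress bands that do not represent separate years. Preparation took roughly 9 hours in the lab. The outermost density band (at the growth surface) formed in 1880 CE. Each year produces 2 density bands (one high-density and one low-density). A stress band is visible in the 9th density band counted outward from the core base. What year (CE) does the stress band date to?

Between density band 9 and the growth surface there are 652 − 9 = 643 density bands.
643 − 11 false = 632 true density bands after the stress band.
Dividing by 2 density bands per year: 632 / 2 = 316 years.
The density band at the growth surface is 1880 CE, so the stress band dates to 1880 − 316 = 1564 CE.

1564 CE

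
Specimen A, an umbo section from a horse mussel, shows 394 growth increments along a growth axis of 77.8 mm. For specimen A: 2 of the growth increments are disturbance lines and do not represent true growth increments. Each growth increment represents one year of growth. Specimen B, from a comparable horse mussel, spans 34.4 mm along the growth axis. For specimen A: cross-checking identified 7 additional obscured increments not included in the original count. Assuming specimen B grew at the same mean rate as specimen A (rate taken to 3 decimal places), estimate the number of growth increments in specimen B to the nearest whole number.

Specimen A: correcting the raw count gives 394 − 2 + 7 = 399 true growth increments.
A: 77.8 mm over 399 years gives 77.8 / 399 ≈ 0.195 mm/yr.
Specimen B: 34.4 mm / 0.195 mm per year = 176.41 years ≈ 176 growth increments.

176 growth increments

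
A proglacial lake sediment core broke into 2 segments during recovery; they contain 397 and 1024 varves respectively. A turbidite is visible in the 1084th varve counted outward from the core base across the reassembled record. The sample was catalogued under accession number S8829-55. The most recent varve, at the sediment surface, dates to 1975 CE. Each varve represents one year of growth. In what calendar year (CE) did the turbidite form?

1638 CE

Total varves = 397 + 1024 = 1421.
Between varve 1084 and the sediment surface there are 1421 − 1084 = 337 varves.
The varve at the sediment surface is 1975 CE, so the turbidite dates to 1975 − 337 = 1638 CE.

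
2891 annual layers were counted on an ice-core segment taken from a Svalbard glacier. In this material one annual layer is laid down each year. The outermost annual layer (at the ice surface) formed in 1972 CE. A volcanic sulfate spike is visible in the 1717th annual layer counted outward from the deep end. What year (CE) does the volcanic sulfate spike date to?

The volcanic sulfate spike sits at annual layer 1717 from the deep end, so 2891 − 1717 = 1174 annual layers formed after it.
Counting back 1174 years from 1972 CE places the volcanic sulfate spike in 1972 − 1174 = 798 CE.

798 CE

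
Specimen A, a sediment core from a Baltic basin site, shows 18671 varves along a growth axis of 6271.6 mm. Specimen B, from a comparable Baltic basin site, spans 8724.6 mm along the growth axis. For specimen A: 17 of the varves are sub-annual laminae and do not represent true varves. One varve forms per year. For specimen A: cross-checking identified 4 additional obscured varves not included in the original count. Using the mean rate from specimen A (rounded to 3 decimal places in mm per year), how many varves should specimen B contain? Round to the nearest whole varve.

25966 varves

Specimen A: true varve count = 18671 − 17 + 4 = 18658.
A: Extension rate ≈ 6271.6 / 18658 = 0.336 mm/yr.
Specimen B: 8724.6 mm / 0.336 mm per year = 25966.07 years ≈ 25966 varves.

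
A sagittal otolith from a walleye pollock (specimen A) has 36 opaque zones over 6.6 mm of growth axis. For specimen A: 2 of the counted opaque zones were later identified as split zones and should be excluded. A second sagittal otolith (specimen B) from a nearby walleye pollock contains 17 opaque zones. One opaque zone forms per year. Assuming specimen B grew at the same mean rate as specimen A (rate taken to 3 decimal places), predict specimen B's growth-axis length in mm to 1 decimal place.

3.3 mm

Specimen A: adjusted count: 36 − 2 = 34 opaque zones.
A: Extension rate ≈ 6.6 / 34 = 0.194 mm/year.
Length of B = 0.194 × 17 = 3.3 mm.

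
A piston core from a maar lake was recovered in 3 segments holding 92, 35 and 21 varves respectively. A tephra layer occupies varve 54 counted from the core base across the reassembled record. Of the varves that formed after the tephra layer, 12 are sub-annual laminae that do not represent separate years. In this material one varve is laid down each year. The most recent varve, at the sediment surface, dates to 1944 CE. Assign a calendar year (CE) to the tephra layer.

Total varves = 92 + 35 + 21 = 148.
Between varve 54 and the sediment surface there are 148 − 54 = 94 varves.
Excluding 12 false varves: 94 − 12 = 82.
1944 − 82 = 1862 CE.

1862 CE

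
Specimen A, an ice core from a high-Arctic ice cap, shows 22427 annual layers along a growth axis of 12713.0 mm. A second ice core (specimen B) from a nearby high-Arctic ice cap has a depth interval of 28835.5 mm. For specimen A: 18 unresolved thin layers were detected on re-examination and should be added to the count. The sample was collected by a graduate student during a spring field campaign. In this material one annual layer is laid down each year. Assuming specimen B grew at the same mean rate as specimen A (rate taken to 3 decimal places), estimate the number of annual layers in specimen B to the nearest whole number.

Specimen A: after corrections the count is 22427 + 18 = 22445 annual layers.
A: Extension rate ≈ 12713.0 / 22445 = 0.566 mm/yr.
Specimen B: 28835.5 mm / 0.566 mm per year = 50946.11 years ≈ 50946 annual layers.

50946 annual layers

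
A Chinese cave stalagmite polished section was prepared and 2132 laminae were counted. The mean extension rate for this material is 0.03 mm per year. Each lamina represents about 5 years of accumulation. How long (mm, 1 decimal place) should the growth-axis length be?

319.8 mm

2132 laminae at 5 years each span 2132 × 5 = 10660 years.
Predicted length = 0.03 mm/year × 10660 years = 319.8 mm.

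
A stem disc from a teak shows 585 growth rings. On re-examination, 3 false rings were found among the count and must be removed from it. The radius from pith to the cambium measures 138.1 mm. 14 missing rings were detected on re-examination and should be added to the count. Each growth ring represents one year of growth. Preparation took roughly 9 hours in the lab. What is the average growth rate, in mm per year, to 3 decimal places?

0.232 mm per year

True growth ring count = 585 − 3 + 14 = 596.
138.1 mm over 596 years gives 138.1 / 596 ≈ 0.232 mm per year.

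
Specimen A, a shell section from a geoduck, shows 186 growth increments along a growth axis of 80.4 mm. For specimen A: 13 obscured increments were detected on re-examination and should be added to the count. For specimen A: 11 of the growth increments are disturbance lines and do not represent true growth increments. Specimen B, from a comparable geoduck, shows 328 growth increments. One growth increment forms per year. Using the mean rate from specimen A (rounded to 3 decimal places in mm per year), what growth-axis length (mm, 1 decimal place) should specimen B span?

Specimen A: after corrections the count is 186 − 11 + 13 = 188 growth increments.
A: Extension rate ≈ 80.4 / 188 = 0.428 mm/year.
B's length ≈ 0.428 × 328 = 140.4 mm.

140.4 mm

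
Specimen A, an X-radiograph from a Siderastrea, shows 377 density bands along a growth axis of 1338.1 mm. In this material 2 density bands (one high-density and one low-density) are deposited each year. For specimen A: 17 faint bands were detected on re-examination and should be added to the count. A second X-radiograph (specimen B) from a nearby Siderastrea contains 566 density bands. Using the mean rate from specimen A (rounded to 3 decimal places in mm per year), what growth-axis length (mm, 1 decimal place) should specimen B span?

Specimen A: true density band count = 377 + 17 = 394.
Specimen A: with 2 density bands per year, 394 / 2 = 197 years.
A: Mean rate = 1338.1 mm / 197 years ≈ 6.792 mm/year.
Specimen B: with 2 density bands per year, 566 / 2 = 283 years. Length of B = 6.792 × 283 = 1922.1 mm.

1922.1 mm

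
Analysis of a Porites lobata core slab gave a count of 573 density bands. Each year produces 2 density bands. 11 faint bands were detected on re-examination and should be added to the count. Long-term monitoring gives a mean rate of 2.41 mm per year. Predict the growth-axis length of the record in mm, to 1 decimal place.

Correcting the raw count gives 573 + 11 = 584 true density bands.
584 density bands at 2 per year is 584 / 2 = 292 years.
Predicted length = 2.41 mm/year × 292 years = 703.7 mm.

703.7 mm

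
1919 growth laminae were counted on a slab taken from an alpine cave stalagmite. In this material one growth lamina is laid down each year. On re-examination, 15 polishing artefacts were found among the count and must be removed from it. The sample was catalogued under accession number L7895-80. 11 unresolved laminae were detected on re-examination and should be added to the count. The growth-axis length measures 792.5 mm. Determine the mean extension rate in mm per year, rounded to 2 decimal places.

0.41 mm per year

True growth lamina count = 1919 − 15 + 11 = 1915.
792.5 mm over 1915 years gives 792.5 / 1915 ≈ 0.41 mm per year.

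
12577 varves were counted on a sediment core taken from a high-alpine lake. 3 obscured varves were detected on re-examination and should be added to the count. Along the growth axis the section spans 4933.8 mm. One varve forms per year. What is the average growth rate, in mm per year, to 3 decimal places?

Adjusted count: 12577 + 3 = 12580 varves.
Mean rate = 4933.8 mm / 12580 years ≈ 0.392 mm per year.

0.392 mm per year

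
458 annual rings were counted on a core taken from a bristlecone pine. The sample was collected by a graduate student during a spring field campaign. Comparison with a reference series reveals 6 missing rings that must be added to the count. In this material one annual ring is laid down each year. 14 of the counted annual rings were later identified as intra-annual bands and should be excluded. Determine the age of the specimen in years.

True annual ring count = 458 − 14 + 6 = 450.
With a one-to-one annual ring periodicity this is 450 years.

450 years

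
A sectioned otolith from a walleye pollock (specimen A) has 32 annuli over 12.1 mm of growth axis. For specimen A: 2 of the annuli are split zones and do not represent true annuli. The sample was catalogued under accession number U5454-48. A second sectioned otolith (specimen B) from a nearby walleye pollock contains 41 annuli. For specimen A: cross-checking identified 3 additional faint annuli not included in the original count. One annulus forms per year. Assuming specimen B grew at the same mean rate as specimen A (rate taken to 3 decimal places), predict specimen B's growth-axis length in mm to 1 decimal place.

15.0 mm

Specimen A: correcting the raw count gives 32 − 2 + 3 = 33 true annuli.
A: 12.1 mm over 33 years gives 12.1 / 33 ≈ 0.367 mm/yr.
For B, 0.367 mm/year × 41 years = 15.0 mm.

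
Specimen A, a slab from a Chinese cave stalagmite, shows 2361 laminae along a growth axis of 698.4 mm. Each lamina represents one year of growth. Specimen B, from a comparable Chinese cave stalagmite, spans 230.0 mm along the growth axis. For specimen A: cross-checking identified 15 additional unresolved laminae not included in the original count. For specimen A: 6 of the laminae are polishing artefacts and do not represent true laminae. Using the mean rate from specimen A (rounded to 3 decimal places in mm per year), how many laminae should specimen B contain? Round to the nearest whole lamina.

Specimen A: true lamina count = 2361 − 6 + 15 = 2370.
A: Mean rate = 698.4 mm / 2370 years ≈ 0.295 mm per year.
B spans 230.0 / 0.295 = 779.66 years ≈ 780 laminae.

780 laminae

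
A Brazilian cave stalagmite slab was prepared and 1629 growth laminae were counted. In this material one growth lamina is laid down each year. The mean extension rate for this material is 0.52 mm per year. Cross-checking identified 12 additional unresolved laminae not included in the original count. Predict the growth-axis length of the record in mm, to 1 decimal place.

Adjusted count: 1629 + 12 = 1641 growth laminae.
Length ≈ 0.52 × 1641 = 853.3 mm.

853.3 mm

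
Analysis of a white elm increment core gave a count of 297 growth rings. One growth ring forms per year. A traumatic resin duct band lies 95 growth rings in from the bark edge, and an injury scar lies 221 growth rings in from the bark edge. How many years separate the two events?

Separation: 221 − 95 = 126 growth rings.
One growth ring per year makes the interval 126 years.

126 yr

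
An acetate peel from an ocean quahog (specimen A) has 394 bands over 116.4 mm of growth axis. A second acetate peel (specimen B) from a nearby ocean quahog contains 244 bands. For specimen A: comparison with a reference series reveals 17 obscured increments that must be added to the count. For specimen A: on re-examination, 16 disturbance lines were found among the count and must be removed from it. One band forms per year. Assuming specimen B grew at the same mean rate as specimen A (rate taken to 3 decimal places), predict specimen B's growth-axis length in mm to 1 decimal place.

72.0 mm

Specimen A: true band count = 394 − 16 + 17 = 395.
A: Extension rate ≈ 116.4 / 395 = 0.295 mm/yr.
B's length ≈ 0.295 × 244 = 72.0 mm.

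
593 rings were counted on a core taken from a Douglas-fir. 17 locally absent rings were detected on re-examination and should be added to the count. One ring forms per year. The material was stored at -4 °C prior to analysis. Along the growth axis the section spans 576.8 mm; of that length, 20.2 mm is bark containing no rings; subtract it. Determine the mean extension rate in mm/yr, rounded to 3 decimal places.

Correcting the raw count gives 593 + 17 = 610 true rings.
The growth record spans 576.8 − 20.2 = 556.6 mm.
Extension rate ≈ 556.6 / 610 = 0.912 mm/yr.

0.912 mm/yr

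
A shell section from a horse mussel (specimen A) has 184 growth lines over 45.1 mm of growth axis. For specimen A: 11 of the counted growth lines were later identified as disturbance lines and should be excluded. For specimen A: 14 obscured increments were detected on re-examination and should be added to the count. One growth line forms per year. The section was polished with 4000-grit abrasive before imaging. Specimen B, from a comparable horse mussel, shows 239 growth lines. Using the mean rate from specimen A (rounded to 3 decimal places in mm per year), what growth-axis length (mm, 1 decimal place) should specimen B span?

57.6 mm

Specimen A: after corrections the count is 184 − 11 + 14 = 187 growth lines.
A: 45.1 mm over 187 years gives 45.1 / 187 ≈ 0.241 mm/yr.
Length of B = 0.241 × 239 = 57.6 mm.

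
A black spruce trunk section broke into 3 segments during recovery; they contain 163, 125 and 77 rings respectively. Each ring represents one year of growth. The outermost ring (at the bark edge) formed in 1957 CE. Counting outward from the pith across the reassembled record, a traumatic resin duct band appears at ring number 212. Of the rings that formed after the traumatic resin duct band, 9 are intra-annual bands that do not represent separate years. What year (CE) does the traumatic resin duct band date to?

1813 CE

Total rings = 163 + 125 + 77 = 365.
Between ring 212 and the bark edge there are 365 − 212 = 153 rings.
153 − 9 false = 144 true rings after the traumatic resin duct band.
The ring at the bark edge is 1957 CE, so the traumatic resin duct band dates to 1957 − 144 = 1813 CE.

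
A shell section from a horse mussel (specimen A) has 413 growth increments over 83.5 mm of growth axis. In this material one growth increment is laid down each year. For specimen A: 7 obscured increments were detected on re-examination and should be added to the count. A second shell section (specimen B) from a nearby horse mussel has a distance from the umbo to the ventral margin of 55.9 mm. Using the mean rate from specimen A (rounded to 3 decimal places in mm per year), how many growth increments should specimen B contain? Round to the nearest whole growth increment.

Specimen A: correcting the raw count gives 413 + 7 = 420 true growth increments.
A: Extension rate ≈ 83.5 / 420 = 0.199 mm per year.
B spans 55.9 / 0.199 = 280.90 years ≈ 281 growth increments.

281 growth increments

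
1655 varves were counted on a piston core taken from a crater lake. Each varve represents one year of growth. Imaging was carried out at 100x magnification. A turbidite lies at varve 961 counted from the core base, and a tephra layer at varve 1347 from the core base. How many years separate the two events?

386 years

Separation: 1347 − 961 = 386 varves.
At one varve per year, 386 years elapsed between them.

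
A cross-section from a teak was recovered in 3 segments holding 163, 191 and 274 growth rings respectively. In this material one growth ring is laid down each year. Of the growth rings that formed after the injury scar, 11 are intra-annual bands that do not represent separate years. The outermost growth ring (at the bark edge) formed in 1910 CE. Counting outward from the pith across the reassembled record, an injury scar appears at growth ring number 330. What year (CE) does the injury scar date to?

Total growth rings = 163 + 191 + 274 = 628.
The injury scar sits at growth ring 330 from the pith, so 628 − 330 = 298 growth rings formed after it.
298 − 11 false = 287 true growth rings after the injury scar.
Counting back 287 years from 1910 CE places the injury scar in 1910 − 287 = 1623 CE.

1623 CE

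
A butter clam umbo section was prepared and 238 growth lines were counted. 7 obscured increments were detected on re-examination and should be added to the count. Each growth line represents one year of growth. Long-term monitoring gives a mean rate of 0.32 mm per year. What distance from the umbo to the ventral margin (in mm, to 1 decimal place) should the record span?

78.4 mm

Correcting the raw count gives 238 + 7 = 245 true growth lines.
Predicted length = 0.32 mm/year × 245 years = 78.4 mm.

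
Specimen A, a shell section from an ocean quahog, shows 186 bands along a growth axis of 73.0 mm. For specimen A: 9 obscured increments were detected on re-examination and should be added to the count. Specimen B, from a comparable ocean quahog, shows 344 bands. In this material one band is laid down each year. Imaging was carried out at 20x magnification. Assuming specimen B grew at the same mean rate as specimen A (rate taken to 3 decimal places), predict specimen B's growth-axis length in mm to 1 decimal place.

128.7 mm

Specimen A: after corrections the count is 186 + 9 = 195 bands.
A: Mean rate = 73.0 mm / 195 years ≈ 0.374 mm/yr.
B's length ≈ 0.374 × 344 = 128.7 mm.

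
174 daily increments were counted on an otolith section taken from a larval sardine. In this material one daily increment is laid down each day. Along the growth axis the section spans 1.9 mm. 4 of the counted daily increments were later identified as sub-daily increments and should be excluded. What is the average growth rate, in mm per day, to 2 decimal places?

Adjusted count: 174 − 4 = 170 daily increments.
Extension rate ≈ 1.9 / 170 = 0.01 mm per day.

0.01 mm per day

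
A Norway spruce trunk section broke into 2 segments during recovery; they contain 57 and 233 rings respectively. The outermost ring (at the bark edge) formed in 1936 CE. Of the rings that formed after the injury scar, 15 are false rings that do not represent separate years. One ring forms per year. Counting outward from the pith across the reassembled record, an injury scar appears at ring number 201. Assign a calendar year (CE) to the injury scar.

1862 CE

Total rings = 57 + 233 = 290.
The injury scar sits at ring 201 from the pith, so 290 − 201 = 89 rings formed after it.
Excluding 15 false rings: 89 − 15 = 74.
The ring at the bark edge is 1936 CE, so the injury scar dates to 1936 − 74 = 1862 CE.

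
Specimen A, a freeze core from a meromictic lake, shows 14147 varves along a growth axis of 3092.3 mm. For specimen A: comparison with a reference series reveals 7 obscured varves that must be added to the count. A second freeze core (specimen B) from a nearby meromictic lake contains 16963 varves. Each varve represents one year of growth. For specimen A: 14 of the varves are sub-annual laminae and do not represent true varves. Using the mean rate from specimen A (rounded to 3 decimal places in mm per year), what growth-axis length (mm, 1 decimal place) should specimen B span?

Specimen A: adjusted count: 14147 − 14 + 7 = 14140 varves.
A: Extension rate ≈ 3092.3 / 14140 = 0.219 mm/yr.
B's length ≈ 0.219 × 16963 = 3714.9 mm.

3714.9 mm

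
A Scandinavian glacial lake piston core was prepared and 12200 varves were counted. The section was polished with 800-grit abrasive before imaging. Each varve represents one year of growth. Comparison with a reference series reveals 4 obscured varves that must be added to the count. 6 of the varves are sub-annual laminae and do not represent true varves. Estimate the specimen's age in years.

12198 years

After corrections the count is 12200 − 6 + 4 = 12198 varves.
With a one-to-one varve periodicity this is 12198 years.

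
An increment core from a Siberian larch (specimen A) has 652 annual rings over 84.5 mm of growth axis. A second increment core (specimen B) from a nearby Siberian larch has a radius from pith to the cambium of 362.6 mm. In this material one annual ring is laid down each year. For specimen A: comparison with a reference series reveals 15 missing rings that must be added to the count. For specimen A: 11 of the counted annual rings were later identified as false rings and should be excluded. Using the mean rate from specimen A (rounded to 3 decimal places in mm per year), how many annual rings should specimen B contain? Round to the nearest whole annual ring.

2811 annual rings

Specimen A: correcting the raw count gives 652 − 11 + 15 = 656 true annual rings.
A: 84.5 mm over 656 years gives 84.5 / 656 ≈ 0.129 mm per year.
For B, 362.6 / 0.129 = 2810.85 years ≈ 2811 annual rings.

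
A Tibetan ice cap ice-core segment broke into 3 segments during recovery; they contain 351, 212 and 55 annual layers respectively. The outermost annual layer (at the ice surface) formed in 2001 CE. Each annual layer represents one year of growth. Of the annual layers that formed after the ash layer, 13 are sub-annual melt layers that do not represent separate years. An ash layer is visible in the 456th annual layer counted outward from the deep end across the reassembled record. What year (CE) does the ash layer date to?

Total annual layers = 351 + 212 + 55 = 618.
Between annual layer 456 and the ice surface there are 618 − 456 = 162 annual layers.
Excluding 13 false annual layers: 162 − 13 = 149.
2001 − 149 = 1852 CE.

1852 CE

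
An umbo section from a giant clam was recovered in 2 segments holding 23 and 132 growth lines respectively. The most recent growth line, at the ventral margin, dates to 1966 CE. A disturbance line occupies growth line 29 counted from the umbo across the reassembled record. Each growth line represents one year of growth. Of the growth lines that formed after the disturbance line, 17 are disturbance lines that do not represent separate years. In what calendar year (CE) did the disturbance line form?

1857 CE

Total growth lines = 23 + 132 = 155.
155 − 29 = 126 growth lines lie beyond the disturbance line toward the ventral margin.
Removing the 17 false growth lines leaves 126 − 17 = 109 true growth lines beyond the disturbance line.
Counting back 109 years from 1966 CE places the disturbance line in 1966 − 109 = 1857 CE.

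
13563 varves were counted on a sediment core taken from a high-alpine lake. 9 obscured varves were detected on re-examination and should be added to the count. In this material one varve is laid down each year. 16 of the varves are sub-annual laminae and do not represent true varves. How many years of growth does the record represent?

13556 years

Adjusted count: 13563 − 16 + 9 = 13556 varves.
At one varve per year, that is 13556 years.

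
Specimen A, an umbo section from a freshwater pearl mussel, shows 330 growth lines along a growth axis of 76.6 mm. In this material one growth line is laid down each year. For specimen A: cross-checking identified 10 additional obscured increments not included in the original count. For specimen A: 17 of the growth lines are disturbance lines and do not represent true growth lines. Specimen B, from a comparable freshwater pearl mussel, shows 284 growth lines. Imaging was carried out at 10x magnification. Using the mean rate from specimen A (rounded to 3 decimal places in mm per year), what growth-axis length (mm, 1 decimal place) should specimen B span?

Specimen A: true growth line count = 330 − 17 + 10 = 323.
A: Mean rate = 76.6 mm / 323 years ≈ 0.237 mm/yr.
For B, 0.237 mm/year × 284 years = 67.3 mm.

67.3 mm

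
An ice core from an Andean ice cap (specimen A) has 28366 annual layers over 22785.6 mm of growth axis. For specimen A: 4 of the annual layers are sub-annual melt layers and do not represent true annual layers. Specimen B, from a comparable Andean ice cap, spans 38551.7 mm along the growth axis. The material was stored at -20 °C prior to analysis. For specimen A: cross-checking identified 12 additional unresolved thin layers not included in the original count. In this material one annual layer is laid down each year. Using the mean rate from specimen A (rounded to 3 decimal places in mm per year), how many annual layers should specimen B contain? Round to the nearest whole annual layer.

48010 annual layers

Specimen A: true annual layer count = 28366 − 4 + 12 = 28374.
A: Extension rate ≈ 22785.6 / 28374 = 0.803 mm/yr.
Specimen B: 38551.7 mm / 0.803 mm per year = 48009.59 years ≈ 48010 annual layers.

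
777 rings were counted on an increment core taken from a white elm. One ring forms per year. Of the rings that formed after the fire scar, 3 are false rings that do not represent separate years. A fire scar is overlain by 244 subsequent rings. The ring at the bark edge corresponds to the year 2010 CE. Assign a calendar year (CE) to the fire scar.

244 rings post-date the fire scar.
Excluding 3 false rings: 244 − 3 = 241.
2010 − 241 = 1769 CE.

1769 CE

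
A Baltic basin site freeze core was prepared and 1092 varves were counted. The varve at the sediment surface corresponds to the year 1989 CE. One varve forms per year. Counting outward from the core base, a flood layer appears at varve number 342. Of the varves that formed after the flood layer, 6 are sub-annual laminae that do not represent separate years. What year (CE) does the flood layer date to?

1245 CE

1092 − 342 = 750 varves lie beyond the flood layer toward the sediment surface.
750 − 6 false = 744 true varves after the flood layer.
The varve at the sediment surface is 1989 CE, so the flood layer dates to 1989 − 744 = 1245 CE.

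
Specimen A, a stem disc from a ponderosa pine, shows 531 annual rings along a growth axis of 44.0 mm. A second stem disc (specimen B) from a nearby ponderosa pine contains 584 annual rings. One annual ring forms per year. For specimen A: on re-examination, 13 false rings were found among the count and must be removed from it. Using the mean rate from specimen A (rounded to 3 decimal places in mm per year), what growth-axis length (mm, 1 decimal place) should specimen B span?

49.6 mm

Specimen A: true annual ring count = 531 − 13 = 518.
A: Extension rate ≈ 44.0 / 518 = 0.085 mm/yr.
For B, 0.085 mm/year × 584 years = 49.6 mm.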